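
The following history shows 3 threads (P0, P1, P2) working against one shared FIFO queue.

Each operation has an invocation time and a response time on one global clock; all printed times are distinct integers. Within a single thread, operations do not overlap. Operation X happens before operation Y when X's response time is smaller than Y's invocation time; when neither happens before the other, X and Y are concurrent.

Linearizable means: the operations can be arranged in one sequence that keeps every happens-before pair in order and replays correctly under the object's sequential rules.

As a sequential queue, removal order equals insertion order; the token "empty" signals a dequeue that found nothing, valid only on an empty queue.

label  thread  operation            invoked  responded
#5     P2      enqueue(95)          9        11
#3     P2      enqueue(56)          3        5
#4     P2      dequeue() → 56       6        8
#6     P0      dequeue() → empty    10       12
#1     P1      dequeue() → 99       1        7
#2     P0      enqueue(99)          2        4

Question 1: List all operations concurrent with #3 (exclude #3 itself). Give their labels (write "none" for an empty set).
#1, #2

#3 spans [3,5]; an op avoiding the whole window 3..5 is ordered, any other is concurrent
#1 [1,7]: concurrent
#2 [2,4]: concurrent
#4 [6,8]: after
#5 [9,11]: after
#6 [10,12]: after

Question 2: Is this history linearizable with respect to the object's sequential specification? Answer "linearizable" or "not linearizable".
linearizable

witness order: #2, #1, #3, #4, #6, #5
after step 1 (#2 enqueue(99)): queue <99>
after step 2 (#1 dequeue() → 99): queue <>
after step 3 (#3 enqueue(56)): queue <56>
after step 4 (#4 dequeue() → 56): queue <>
after step 5 (#6 dequeue() → empty): queue <>
after step 6 (#5 enqueue(95)): queue <95>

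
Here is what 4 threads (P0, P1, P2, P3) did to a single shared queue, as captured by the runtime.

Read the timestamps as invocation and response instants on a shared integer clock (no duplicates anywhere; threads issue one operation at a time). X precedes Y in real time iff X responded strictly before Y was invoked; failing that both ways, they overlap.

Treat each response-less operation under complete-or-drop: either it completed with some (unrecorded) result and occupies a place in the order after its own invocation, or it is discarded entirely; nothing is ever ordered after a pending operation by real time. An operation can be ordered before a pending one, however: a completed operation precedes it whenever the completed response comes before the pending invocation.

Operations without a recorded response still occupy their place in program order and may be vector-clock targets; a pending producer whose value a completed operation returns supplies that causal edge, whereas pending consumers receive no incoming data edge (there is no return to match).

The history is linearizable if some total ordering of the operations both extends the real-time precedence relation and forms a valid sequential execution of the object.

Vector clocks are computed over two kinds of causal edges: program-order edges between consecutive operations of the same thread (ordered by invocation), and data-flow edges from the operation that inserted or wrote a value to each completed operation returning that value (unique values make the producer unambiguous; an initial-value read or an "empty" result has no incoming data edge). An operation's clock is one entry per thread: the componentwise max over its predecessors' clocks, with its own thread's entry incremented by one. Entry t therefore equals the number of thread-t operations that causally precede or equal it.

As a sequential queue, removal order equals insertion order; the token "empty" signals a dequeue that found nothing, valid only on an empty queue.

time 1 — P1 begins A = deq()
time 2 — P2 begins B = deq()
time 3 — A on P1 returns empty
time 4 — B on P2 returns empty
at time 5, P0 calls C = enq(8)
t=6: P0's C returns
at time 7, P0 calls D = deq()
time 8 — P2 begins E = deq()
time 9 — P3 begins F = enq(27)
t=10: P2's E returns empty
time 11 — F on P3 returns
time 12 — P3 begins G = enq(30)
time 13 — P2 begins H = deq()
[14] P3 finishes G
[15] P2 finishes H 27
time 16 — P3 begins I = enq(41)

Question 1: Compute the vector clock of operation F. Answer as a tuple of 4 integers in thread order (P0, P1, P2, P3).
F (invocation 9): nothing precedes it; P3's component alone gives (0, 0, 0, 1)
B (invocation 2): nothing precedes it; P2's component alone gives (0, 0, 1, 0)
A (invocation 1): nothing precedes it; P1's component alone gives (0, 1, 0, 0)
C (invocation 5): nothing precedes it; P0's component alone gives (1, 0, 0, 0)
G (invocation 12): componentwise max over VC(F)=(0, 0, 0, 1), +1 at P3, giving (0, 0, 0, 2)
E (invocation 8): componentwise max over VC(B)=(0, 0, 1, 0), +1 at P2, giving (0, 0, 2, 0)
D (invocation 7): componentwise max over VC(C)=(1, 0, 0, 0), +1 at P0, giving (2, 0, 0, 0)
I (invocation 16): componentwise max over VC(G)=(0, 0, 0, 2), +1 at P3, giving (0, 0, 0, 3)
H (invocation 13): componentwise max over VC(E)=(0, 0, 2, 0), VC(F)=(0, 0, 0, 1), +1 at P2, giving (0, 0, 3, 1)
target: VC(F) = (0, 0, 0, 1)

(0, 0, 0, 1)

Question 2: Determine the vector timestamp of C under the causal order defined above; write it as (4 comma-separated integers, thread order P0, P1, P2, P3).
invoked at 9, F has no predecessors; its own P3 bump gives (0, 0, 0, 1)
invoked at 2, B has no predecessors; its own P2 bump gives (0, 0, 1, 0)
invoked at 1, A has no predecessors; its own P1 bump gives (0, 1, 0, 0)
invoked at 5, C has no predecessors; its own P0 bump gives (1, 0, 0, 0)
from VC(F)=(0, 0, 0, 1), G (invoked 12) maxes components and bumps P3 → (0, 0, 0, 2)
from VC(B)=(0, 0, 1, 0), E (invoked 8) maxes components and bumps P2 → (0, 0, 2, 0)
from VC(C)=(1, 0, 0, 0), D (invoked 7) maxes components and bumps P0 → (2, 0, 0, 0)
from VC(G)=(0, 0, 0, 2), I (invoked 16) maxes components and bumps P3 → (0, 0, 0, 3)
from VC(E)=(0, 0, 2, 0), VC(F)=(0, 0, 0, 1), H (invoked 13) maxes components and bumps P2 → (0, 0, 3, 1)
target: VC(C) = (1, 0, 0, 0)

(1, 0, 0, 0)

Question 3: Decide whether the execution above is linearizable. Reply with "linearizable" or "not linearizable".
witness order: A, B, C, D, E, F, G, H
after step 1 (A deq() → empty): queue <>
after step 2 (B deq() → empty): queue <>
after step 3 (C enq(8)): queue <8>
after step 4 (D deq() (pending, included)): queue <>
after step 5 (E deq() → empty): queue <>
after step 6 (F enq(27)): queue <27>
after step 7 (G enq(30)): queue <27,30>
after step 8 (H deq() → 27): queue <30>

linearizable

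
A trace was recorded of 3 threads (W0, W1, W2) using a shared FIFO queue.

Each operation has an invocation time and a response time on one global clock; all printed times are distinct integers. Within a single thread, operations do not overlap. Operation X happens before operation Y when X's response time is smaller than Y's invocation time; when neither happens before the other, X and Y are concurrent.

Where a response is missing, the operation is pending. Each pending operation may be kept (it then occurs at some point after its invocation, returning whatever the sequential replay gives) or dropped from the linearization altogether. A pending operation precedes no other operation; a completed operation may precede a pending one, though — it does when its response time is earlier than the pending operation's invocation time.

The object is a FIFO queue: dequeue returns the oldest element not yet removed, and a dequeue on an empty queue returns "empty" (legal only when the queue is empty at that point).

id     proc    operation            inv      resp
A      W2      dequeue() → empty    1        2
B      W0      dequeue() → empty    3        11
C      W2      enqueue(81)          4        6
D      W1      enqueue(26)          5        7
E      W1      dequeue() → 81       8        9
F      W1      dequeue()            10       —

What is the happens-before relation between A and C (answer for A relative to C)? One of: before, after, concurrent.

A spans [1,2], C spans [4,6]
resp(A)=2 < inv(C)=4

before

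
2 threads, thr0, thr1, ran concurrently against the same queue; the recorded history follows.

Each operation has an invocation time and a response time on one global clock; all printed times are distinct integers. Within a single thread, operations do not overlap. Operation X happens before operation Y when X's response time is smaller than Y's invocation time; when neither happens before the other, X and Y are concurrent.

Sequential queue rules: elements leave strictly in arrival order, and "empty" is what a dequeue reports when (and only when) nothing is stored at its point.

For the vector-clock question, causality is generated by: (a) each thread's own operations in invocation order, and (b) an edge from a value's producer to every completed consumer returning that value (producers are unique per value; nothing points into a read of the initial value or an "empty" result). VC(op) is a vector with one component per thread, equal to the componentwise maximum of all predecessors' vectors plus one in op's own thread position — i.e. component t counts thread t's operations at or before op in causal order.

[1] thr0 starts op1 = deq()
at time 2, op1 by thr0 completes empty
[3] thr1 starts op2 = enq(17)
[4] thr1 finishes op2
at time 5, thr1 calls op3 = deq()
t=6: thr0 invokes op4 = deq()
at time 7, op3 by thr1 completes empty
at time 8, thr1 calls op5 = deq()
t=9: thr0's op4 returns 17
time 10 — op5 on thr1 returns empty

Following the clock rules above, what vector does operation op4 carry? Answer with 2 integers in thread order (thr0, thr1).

(2, 1)

invoked at 3, op2 has no predecessors; its own thr1 bump gives (0, 1)
invoked at 1, op1 has no predecessors; its own thr0 bump gives (1, 0)
op3, invoked 5, takes VC(op2)=(0, 1) under max, adds 1 for thr1 → (0, 2)
op5, invoked 8, takes VC(op3)=(0, 2) under max, adds 1 for thr1 → (0, 3)
op4, invoked 6, takes VC(op1)=(1, 0), VC(op2)=(0, 1) under max, adds 1 for thr0 → (2, 1)
target: VC(op4) = (2, 1)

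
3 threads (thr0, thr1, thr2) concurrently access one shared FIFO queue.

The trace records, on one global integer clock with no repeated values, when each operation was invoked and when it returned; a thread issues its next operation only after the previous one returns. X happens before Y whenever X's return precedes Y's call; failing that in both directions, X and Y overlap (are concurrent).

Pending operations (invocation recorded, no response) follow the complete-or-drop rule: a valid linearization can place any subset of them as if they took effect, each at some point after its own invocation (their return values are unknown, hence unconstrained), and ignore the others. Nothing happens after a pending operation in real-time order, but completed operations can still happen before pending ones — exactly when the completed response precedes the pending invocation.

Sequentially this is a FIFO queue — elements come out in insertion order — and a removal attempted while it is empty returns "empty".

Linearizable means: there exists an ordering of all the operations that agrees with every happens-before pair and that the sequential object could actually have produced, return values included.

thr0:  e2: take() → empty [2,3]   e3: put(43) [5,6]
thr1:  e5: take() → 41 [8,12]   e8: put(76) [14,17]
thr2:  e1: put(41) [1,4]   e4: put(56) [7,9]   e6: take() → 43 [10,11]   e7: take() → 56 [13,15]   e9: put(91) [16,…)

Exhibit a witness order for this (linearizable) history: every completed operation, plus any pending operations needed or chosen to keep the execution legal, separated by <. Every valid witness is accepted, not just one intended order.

step 1: e2 take() → empty — queue <>
step 2: e1 put(41) — queue <41>
step 3: e3 put(43) — queue <41,43>
step 4: e4 put(56) — queue <41,43,56>
step 5: e5 take() → 41 — queue <43,56>
step 6: e6 take() → 43 — queue <56>
step 7: e7 take() → 56 — queue <>
step 8: e8 put(76) — queue <76>

e2 < e1 < e3 < e4 < e5 < e6 < e7 < e8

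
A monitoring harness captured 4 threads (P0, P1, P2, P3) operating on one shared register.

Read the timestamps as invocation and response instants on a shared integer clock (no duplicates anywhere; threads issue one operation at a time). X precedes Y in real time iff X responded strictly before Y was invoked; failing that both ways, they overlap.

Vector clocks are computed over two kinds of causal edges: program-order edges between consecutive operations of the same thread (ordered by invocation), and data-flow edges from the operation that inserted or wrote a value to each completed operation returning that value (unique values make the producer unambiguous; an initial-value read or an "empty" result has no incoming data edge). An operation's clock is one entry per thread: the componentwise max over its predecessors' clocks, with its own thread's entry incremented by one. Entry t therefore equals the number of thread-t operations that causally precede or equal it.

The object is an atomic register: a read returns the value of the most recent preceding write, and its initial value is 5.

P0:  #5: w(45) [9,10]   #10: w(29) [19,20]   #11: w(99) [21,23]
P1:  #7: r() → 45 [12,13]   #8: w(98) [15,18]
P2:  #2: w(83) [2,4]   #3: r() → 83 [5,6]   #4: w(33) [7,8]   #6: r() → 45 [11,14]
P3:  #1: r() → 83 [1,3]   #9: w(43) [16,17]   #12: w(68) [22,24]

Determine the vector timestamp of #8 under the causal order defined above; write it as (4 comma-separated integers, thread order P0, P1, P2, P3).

no predecessors for #2 (invoked 2): P2 increments from zero → (0, 0, 1, 0)
no predecessors for #5 (invoked 9): P0 increments from zero → (1, 0, 0, 0)
#1 (invocation 1): componentwise max over VC(#2)=(0, 0, 1, 0), +1 at P3, giving (0, 0, 1, 1)
#3 (invocation 5): componentwise max over VC(#2)=(0, 0, 1, 0), +1 at P2, giving (0, 0, 2, 0)
#7 (invocation 12): componentwise max over VC(#5)=(1, 0, 0, 0), +1 at P1, giving (1, 1, 0, 0)
#10 (invocation 19): componentwise max over VC(#5)=(1, 0, 0, 0), +1 at P0, giving (2, 0, 0, 0)
#9 (invocation 16): componentwise max over VC(#1)=(0, 0, 1, 1), +1 at P3, giving (0, 0, 1, 2)
#4 (invocation 7): componentwise max over VC(#3)=(0, 0, 2, 0), +1 at P2, giving (0, 0, 3, 0)
#8 (invocation 15): componentwise max over VC(#7)=(1, 1, 0, 0), +1 at P1, giving (1, 2, 0, 0)
#11 (invocation 21): componentwise max over VC(#10)=(2, 0, 0, 0), +1 at P0, giving (3, 0, 0, 0)
#12 (invocation 22): componentwise max over VC(#9)=(0, 0, 1, 2), +1 at P3, giving (0, 0, 1, 3)
#6 (invocation 11): componentwise max over VC(#4)=(0, 0, 3, 0), VC(#5)=(1, 0, 0, 0), +1 at P2, giving (1, 0, 4, 0)
target: VC(#8) = (1, 2, 0, 0)

(1, 2, 0, 0)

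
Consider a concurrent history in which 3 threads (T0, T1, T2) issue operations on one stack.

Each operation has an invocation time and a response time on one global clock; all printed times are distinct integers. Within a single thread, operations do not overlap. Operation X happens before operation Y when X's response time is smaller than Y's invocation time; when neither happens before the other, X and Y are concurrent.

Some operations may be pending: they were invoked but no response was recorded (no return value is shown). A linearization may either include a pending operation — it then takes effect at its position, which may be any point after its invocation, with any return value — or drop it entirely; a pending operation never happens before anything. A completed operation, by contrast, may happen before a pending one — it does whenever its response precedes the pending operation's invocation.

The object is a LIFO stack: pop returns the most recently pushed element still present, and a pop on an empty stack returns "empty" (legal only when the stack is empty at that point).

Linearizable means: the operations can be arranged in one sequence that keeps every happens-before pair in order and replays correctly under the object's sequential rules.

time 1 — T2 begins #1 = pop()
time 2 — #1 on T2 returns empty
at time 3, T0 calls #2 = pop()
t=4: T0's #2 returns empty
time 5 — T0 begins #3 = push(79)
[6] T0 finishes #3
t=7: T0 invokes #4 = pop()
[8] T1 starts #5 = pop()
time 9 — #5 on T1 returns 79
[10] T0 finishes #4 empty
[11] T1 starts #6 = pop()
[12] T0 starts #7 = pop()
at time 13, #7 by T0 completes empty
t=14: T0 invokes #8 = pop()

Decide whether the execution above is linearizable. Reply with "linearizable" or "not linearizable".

a witness: #1, #2, #3, #5, #4, #6, #7
1. #1 pop() → empty, leaving stack <>
2. #2 pop() → empty, leaving stack <>
3. #3 push(79), leaving stack <79>
4. #5 pop() → 79, leaving stack <>
5. #4 pop() → empty, leaving stack <>
6. #6 pop() (pending, included), leaving stack <>
7. #7 pop() → empty, leaving stack <>

linearizable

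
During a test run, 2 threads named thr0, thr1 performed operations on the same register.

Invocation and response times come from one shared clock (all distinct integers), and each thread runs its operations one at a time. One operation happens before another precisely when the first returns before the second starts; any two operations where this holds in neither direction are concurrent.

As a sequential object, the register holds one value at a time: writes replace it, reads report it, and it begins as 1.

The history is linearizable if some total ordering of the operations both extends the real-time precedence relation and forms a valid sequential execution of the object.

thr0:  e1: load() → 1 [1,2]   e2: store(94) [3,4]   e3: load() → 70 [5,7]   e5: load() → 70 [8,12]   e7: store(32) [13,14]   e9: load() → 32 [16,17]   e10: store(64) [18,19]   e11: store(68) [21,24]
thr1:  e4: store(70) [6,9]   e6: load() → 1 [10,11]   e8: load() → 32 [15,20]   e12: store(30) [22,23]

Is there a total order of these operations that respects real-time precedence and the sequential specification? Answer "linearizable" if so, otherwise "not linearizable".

already the first 11 events (up to e6's response at time 11) admit no linearization; the first 10 still do
all 2 real-time-respecting orders fail — 5 completed register operations, no legal replay
include/drop combinations of the 1 pending operation (e5) were all tried; none helps
one such order, e1, e2, e3, e4, e6 (pending dropped), breaks at step 3 where e3 load() → 70 is illegal
one such order, e1, e2, e4, e3, e6 (pending dropped), breaks at step 5 where e6 load() → 1 is illegal

not linearizable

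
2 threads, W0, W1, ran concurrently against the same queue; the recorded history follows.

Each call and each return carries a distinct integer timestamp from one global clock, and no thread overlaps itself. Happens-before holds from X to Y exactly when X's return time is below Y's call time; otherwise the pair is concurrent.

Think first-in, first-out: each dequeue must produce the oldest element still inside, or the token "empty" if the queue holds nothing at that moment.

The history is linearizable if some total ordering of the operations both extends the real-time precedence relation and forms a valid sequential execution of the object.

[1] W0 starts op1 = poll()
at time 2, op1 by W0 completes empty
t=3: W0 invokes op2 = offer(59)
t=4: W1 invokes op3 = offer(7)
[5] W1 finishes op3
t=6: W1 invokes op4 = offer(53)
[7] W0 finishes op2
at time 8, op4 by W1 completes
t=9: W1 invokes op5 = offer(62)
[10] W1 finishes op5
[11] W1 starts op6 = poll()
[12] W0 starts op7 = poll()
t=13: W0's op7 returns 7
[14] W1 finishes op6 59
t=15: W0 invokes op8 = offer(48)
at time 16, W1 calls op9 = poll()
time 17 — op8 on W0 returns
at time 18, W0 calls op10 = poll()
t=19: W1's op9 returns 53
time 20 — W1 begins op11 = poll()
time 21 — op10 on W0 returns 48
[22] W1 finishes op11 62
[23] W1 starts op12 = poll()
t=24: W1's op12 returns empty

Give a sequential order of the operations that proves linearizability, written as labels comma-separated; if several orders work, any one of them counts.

op1, op2, op3, op4, op5, op6, op7, op8, op9, op11, op10, op12

1. op1 poll() → empty, leaving queue <>
2. op2 offer(59), leaving queue <59>
3. op3 offer(7), leaving queue <59,7>
4. op4 offer(53), leaving queue <59,7,53>
5. op5 offer(62), leaving queue <59,7,53,62>
6. op6 poll() → 59, leaving queue <7,53,62>
7. op7 poll() → 7, leaving queue <53,62>
8. op8 offer(48), leaving queue <53,62,48>
9. op9 poll() → 53, leaving queue <62,48>
10. op11 poll() → 62, leaving queue <48>
11. op10 poll() → 48, leaving queue <>
12. op12 poll() → empty, leaving queue <>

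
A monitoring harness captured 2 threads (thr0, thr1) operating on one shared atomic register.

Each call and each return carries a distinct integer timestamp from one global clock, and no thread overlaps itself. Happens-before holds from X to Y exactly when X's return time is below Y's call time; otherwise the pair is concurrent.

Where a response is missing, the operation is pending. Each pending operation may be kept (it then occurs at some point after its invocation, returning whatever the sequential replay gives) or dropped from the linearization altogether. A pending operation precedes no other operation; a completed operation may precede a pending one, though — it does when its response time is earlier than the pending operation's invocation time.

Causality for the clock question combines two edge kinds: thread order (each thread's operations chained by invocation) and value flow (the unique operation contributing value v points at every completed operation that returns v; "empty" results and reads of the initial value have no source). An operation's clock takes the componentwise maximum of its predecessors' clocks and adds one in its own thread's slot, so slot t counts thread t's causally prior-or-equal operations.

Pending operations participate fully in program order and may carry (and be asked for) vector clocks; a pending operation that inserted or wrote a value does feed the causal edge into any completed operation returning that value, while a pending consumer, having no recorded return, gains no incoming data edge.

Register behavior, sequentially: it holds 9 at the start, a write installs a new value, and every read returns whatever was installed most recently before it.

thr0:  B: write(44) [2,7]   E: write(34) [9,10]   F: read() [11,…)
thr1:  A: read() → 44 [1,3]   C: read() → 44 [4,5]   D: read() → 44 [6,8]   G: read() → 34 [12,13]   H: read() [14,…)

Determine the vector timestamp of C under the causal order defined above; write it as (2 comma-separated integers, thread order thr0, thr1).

(1, 2)

invoked at 2, B has no predecessors; its own thr0 bump gives (1, 0)
from VC(B)=(1, 0), A (invoked 1) maxes components and bumps thr1 → (1, 1)
from VC(B)=(1, 0), E (invoked 9) maxes components and bumps thr0 → (2, 0)
from VC(A)=(1, 1), VC(B)=(1, 0), C (invoked 4) maxes components and bumps thr1 → (1, 2)
from VC(E)=(2, 0), F (invoked 11) maxes components and bumps thr0 → (3, 0)
from VC(B)=(1, 0), VC(C)=(1, 2), D (invoked 6) maxes components and bumps thr1 → (1, 3)
from VC(D)=(1, 3), VC(E)=(2, 0), G (invoked 12) maxes components and bumps thr1 → (2, 4)
from VC(G)=(2, 4), H (invoked 14) maxes components and bumps thr1 → (2, 5)
target: VC(C) = (1, 2)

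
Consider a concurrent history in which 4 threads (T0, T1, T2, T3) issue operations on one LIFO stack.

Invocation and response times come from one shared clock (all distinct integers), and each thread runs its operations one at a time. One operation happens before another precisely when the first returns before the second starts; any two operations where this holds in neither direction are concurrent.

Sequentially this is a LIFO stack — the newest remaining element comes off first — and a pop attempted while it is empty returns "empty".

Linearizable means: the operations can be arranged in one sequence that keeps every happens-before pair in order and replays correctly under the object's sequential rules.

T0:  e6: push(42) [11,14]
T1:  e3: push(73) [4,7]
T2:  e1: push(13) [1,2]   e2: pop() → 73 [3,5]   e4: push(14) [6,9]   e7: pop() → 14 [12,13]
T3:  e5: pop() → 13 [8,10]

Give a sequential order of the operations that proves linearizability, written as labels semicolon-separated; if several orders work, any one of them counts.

e1; e3; e2; e5; e4; e7; e6

1. e1 push(13), leaving stack <13>
2. e3 push(73), leaving stack <13,73>
3. e2 pop() → 73, leaving stack <13>
4. e5 pop() → 13, leaving stack <>
5. e4 push(14), leaving stack <14>
6. e7 pop() → 14, leaving stack <>
7. e6 push(42), leaving stack <42>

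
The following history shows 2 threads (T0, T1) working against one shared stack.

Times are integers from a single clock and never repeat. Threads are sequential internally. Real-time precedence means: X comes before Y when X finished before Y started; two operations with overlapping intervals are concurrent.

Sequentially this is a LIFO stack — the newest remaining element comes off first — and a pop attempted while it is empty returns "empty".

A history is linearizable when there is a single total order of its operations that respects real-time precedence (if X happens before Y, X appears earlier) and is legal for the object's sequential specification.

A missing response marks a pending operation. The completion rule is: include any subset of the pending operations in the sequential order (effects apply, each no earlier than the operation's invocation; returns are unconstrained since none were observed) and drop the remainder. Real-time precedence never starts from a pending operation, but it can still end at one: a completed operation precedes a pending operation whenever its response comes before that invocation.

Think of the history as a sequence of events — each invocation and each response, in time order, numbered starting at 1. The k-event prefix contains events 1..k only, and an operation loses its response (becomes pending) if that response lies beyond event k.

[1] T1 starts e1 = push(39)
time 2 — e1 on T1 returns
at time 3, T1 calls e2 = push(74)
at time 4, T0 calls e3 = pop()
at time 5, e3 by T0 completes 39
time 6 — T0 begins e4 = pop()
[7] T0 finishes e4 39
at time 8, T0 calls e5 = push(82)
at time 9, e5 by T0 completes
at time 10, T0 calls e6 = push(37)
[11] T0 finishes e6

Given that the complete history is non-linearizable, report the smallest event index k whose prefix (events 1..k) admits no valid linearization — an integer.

events 1..6 are still linearizable — one witness is e1, e3:
1. e1 push(39), leaving stack <39>
2. e3 pop() → 39, leaving stack <>
include event 7 — e4 responding at 7 — and every candidate order breaks
including or dropping the 1 pending operation (e2) in any combination fails
for example e1, e3, e4 (pending dropped) fails at step 3: e4 pop() → 39 is not legal there

7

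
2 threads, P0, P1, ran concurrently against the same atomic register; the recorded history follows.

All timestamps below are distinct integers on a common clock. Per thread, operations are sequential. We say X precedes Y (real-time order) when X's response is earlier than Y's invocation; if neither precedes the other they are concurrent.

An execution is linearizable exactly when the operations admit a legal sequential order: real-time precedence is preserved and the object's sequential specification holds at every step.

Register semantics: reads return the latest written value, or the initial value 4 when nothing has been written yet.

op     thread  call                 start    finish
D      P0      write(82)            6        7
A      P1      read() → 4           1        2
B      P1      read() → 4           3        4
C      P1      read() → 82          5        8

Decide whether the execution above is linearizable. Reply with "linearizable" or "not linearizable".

linearizable

one valid linearization: A, B, D, C
1. A read() → 4, leaving value 4
2. B read() → 4, leaving value 4
3. D write(82), leaving value 82
4. C read() → 82, leaving value 82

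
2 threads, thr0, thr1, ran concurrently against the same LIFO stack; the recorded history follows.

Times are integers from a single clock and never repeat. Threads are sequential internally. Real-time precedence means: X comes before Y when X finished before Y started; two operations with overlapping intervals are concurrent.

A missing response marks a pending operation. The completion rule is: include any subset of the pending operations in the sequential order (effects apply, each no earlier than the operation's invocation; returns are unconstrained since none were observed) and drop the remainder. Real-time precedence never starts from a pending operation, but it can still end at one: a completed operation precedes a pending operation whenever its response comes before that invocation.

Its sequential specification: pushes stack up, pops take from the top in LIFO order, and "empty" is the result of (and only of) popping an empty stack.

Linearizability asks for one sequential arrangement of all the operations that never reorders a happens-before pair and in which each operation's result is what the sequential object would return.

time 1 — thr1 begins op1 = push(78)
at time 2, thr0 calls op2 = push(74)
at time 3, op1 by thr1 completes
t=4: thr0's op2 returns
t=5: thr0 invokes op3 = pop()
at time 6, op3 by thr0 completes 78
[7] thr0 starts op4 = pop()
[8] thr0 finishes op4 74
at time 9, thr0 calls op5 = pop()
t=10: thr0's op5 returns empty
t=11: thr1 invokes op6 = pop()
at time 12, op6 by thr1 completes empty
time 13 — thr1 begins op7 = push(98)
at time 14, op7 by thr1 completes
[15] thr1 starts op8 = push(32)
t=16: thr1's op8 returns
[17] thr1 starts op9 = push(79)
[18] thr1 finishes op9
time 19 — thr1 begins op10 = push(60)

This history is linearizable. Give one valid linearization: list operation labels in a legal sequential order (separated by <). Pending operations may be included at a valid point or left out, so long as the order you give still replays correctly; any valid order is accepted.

op2 < op1 < op3 < op4 < op5 < op6 < op7 < op8 < op9

after step 1 (op2 push(74)): stack <74>
after step 2 (op1 push(78)): stack <74,78>
after step 3 (op3 pop() → 78): stack <74>
after step 4 (op4 pop() → 74): stack <>
after step 5 (op5 pop() → empty): stack <>
after step 6 (op6 pop() → empty): stack <>
after step 7 (op7 push(98)): stack <98>
after step 8 (op8 push(32)): stack <98,32>
after step 9 (op9 push(79)): stack <98,32,79>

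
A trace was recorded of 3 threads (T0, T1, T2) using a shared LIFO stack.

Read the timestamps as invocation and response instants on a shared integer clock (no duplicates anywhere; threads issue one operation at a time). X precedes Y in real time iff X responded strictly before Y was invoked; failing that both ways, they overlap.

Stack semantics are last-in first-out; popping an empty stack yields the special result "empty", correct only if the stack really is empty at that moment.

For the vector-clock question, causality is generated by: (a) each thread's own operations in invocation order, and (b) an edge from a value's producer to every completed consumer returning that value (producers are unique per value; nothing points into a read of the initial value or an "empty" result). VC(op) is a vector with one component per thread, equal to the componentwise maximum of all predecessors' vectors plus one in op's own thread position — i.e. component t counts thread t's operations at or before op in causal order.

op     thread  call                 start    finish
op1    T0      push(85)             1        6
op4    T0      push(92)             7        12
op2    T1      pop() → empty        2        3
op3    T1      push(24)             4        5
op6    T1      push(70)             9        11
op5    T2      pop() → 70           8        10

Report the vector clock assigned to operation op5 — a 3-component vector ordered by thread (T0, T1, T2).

VC(op2, invoked at 2): no causal predecessors; +1 on T1 → (0, 1, 0)
VC(op1, invoked at 1): no causal predecessors; +1 on T0 → (1, 0, 0)
VC(op3, invoked at 4): max of VC(op2)=(0, 1, 0), then +1 on thread T1 → (0, 2, 0)
VC(op4, invoked at 7): max of VC(op1)=(1, 0, 0), then +1 on thread T0 → (2, 0, 0)
VC(op6, invoked at 9): max of VC(op3)=(0, 2, 0), then +1 on thread T1 → (0, 3, 0)
VC(op5, invoked at 8): max of VC(op6)=(0, 3, 0), then +1 on thread T2 → (0, 3, 1)
target: VC(op5) = (0, 3, 1)

(0, 3, 1)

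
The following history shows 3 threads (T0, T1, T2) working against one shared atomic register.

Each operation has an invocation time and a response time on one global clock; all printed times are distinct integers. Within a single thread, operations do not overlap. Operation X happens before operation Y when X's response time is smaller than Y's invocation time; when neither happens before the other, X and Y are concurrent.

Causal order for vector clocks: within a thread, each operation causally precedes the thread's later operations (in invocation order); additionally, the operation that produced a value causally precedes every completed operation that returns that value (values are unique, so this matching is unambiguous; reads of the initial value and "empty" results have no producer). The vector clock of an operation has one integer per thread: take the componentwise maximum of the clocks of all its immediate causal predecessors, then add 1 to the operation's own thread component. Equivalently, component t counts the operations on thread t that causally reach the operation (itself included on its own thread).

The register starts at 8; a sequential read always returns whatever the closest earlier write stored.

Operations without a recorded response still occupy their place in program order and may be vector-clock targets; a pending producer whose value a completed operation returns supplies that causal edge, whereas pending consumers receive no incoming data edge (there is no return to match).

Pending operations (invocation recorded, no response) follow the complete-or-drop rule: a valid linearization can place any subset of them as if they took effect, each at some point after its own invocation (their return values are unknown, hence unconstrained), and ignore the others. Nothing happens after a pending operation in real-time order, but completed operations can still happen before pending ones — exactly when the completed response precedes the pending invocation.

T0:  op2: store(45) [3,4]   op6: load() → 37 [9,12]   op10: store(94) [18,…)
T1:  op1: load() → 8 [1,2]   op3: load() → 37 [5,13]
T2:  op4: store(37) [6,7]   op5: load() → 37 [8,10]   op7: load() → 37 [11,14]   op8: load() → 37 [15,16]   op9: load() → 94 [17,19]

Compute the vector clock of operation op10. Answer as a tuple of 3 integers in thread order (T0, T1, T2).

(3, 0, 1)

VC(op4, invoked at 6): no causal predecessors; +1 on T2 → (0, 0, 1)
VC(op1, invoked at 1): no causal predecessors; +1 on T1 → (0, 1, 0)
VC(op2, invoked at 3): no causal predecessors; +1 on T0 → (1, 0, 0)
VC(op5, invoked at 8): max of VC(op4)=(0, 0, 1), then +1 on thread T2 → (0, 0, 2)
VC(op7, invoked at 11): max of VC(op4)=(0, 0, 1), VC(op5)=(0, 0, 2), then +1 on thread T2 → (0, 0, 3)
VC(op3, invoked at 5): max of VC(op1)=(0, 1, 0), VC(op4)=(0, 0, 1), then +1 on thread T1 → (0, 2, 1)
VC(op6, invoked at 9): max of VC(op2)=(1, 0, 0), VC(op4)=(0, 0, 1), then +1 on thread T0 → (2, 0, 1)
VC(op8, invoked at 15): max of VC(op4)=(0, 0, 1), VC(op7)=(0, 0, 3), then +1 on thread T2 → (0, 0, 4)
VC(op10, invoked at 18): max of VC(op6)=(2, 0, 1), then +1 on thread T0 → (3, 0, 1)
VC(op9, invoked at 17): max of VC(op8)=(0, 0, 4), VC(op10)=(3, 0, 1), then +1 on thread T2 → (3, 0, 5)
target: VC(op10) = (3, 0, 1)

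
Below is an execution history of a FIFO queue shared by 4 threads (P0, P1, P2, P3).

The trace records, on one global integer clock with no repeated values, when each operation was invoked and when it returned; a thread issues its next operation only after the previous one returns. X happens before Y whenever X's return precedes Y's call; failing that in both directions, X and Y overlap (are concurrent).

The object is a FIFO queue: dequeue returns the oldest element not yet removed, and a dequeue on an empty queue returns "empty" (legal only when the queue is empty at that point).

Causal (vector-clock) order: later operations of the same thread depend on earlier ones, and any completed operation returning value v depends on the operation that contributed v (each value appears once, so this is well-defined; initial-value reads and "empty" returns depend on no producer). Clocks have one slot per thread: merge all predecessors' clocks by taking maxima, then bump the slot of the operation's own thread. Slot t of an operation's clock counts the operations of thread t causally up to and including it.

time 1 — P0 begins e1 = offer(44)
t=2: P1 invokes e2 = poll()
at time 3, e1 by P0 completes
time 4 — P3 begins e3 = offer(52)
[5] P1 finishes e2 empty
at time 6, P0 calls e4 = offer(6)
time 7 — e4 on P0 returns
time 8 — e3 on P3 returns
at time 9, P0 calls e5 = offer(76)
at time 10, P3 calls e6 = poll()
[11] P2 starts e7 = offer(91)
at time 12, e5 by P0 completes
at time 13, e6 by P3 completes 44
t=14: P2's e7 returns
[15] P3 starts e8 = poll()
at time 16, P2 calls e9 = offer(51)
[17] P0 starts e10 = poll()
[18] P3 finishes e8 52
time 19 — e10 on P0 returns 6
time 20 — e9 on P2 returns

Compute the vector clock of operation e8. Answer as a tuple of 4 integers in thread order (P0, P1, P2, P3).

VC(e3, invoked at 4): no causal predecessors; +1 on P3 → (0, 0, 0, 1)
VC(e7, invoked at 11): no causal predecessors; +1 on P2 → (0, 0, 1, 0)
VC(e2, invoked at 2): no causal predecessors; +1 on P1 → (0, 1, 0, 0)
VC(e1, invoked at 1): no causal predecessors; +1 on P0 → (1, 0, 0, 0)
invoked at 16, e9 merges VC(e7)=(0, 0, 1, 0) and bumps P2's slot → (0, 0, 2, 0)
invoked at 6, e4 merges VC(e1)=(1, 0, 0, 0) and bumps P0's slot → (2, 0, 0, 0)
invoked at 10, e6 merges VC(e1)=(1, 0, 0, 0), VC(e3)=(0, 0, 0, 1) and bumps P3's slot → (1, 0, 0, 2)
invoked at 9, e5 merges VC(e4)=(2, 0, 0, 0) and bumps P0's slot → (3, 0, 0, 0)
invoked at 15, e8 merges VC(e3)=(0, 0, 0, 1), VC(e6)=(1, 0, 0, 2) and bumps P3's slot → (1, 0, 0, 3)
invoked at 17, e10 merges VC(e4)=(2, 0, 0, 0), VC(e5)=(3, 0, 0, 0) and bumps P0's slot → (4, 0, 0, 0)
target: VC(e8) = (1, 0, 0, 3)

(1, 0, 0, 3)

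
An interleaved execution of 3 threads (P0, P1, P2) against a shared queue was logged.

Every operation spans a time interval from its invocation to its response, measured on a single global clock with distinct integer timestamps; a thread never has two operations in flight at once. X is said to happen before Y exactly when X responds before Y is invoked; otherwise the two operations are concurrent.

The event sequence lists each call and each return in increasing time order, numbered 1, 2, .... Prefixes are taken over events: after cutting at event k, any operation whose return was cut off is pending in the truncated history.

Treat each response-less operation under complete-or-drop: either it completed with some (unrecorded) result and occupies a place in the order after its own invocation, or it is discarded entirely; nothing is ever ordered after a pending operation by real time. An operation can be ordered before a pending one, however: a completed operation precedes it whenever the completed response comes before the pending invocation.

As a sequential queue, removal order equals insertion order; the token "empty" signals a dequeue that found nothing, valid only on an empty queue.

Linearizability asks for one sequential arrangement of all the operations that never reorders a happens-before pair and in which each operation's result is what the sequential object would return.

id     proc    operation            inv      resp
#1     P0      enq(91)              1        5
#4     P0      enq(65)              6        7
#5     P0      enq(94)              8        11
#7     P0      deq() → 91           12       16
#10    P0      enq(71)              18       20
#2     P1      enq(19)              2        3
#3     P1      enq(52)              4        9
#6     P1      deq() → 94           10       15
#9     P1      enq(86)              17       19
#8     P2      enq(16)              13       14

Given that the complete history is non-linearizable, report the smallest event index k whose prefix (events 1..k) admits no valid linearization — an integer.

a valid linearization of events 1..14 exists, for instance #1, #2, #3, #4, #5, #6, #7, #8:
1. #1 enq(91), leaving queue <91>
2. #2 enq(19), leaving queue <91,19>
3. #3 enq(52), leaving queue <91,19,52>
4. #4 enq(65), leaving queue <91,19,52,65>
5. #5 enq(94), leaving queue <91,19,52,65,94>
6. #6 deq() (pending, included), leaving queue <19,52,65,94>
7. #7 deq() (pending, included), leaving queue <52,65,94>
8. #8 enq(16), leaving queue <52,65,94,16>
event 15 — #6's response, time 15 — after it, nothing linearizes
no completion choice of the 1 pending operation (#7) rescues it — every subset was tried
e.g. #1, #2, #3, #4, #5, #6, #8 (pending dropped): illegal at step 6, since #6 deq() → 94 cannot apply there
e.g. #1, #2, #3, #4, #5, #8, #6 (pending dropped): illegal at step 7, since #6 deq() → 94 cannot apply there

15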